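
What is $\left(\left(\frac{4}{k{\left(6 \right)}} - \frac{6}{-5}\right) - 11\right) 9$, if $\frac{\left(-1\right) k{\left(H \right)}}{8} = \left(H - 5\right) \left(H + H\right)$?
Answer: $- \frac{3543}{40} \approx -88.575$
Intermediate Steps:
$k{\left(H \right)} = - 16 H \left(-5 + H\right)$ ($k{\left(H \right)} = - 8 \left(H - 5\right) \left(H + H\right) = - 8 \left(-5 + H\right) 2 H = - 8 \cdot 2 H \left(-5 + H\right) = - 16 H \left(-5 + H\right)$)
$\left(\left(\frac{4}{k{\left(6 \right)}} - \frac{6}{-5}\right) - 11\right) 9 = \left(\left(\frac{4}{16 \cdot 6 \left(5 - 6\right)} - \frac{6}{-5}\right) - 11\right) 9 = \left(\left(\frac{4}{16 \cdot 6 \left(5 - 6\right)} - - \frac{6}{5}\right) - 11\right) 9 = \left(\left(\frac{4}{16 \cdot 6 \left(-1\right)} + \frac{6}{5}\right) - 11\right) 9 = \left(\left(\frac{4}{-96} + \frac{6}{5}\right) - 11\right) 9 = \left(\left(4 \left(- \frac{1}{96}\right) + \frac{6}{5}\right) - 11\right) 9 = \left(\left(- \frac{1}{24} + \frac{6}{5}\right) - 11\right) 9 = \left(\frac{139}{120} - 11\right) 9 = \left(- \frac{1181}{120}\right) 9 = - \frac{3543}{40}$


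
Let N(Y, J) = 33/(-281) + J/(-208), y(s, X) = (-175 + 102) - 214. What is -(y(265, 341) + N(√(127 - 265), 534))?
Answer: 8465747/29224 ≈ 289.68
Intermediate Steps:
y(s, X) = -287 (y(s, X) = -73 - 214 = -287)
N(Y, J) = -33/281 - J/208 (N(Y, J) = 33*(-1/281) + J*(-1/208) = -33/281 - J/208)
-(y(265, 341) + N(√(127 - 265), 534)) = -(-287 + (-33/281 - 1/208*534)) = -(-287 + (-33/281 - 267/104)) = -(-287 - 78459/29224) = -1*(-8465747/29224) = 8465747/29224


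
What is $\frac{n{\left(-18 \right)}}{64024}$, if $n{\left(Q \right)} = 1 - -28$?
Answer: $\frac{29}{64024} \approx 0.00045296$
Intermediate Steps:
$n{\left(Q \right)} = 29$ ($n{\left(Q \right)} = 1 + 28 = 29$)
$\frac{n{\left(-18 \right)}}{64024} = \frac{29}{64024}$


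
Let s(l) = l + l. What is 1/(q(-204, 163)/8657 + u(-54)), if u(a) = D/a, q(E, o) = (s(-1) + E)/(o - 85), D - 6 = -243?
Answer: 2025738/8890121 ≈ 0.22786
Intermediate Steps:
D = -237 (D = 6 - 243 = -237)
s(l) = 2*l
q(E, o) = (-2 + E)/(-85 + o) (q(E, o) = (2*(-1) + E)/(o - 85) = (-2 + E)/(-85 + o))
u(a) = -237/a
1/(q(-204, 163)/8657 + u(-54)) = 1/(((-2 - 204)/(-85 + 163))/8657 - 237/(-54)) = 1/((-206/78)*(1/8657) - 237*(-1/54)) = 1/(((1/78)*(-206))*(1/8657) + 79/18) = 1/(-103/39*1/8657 + 79/18) = 1/(-103/337623 + 79/18) = 1/(8890121/2025738) = 2025738/8890121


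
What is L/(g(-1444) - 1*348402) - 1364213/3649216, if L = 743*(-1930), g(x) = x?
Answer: 2377837395321/638331810368 ≈ 3.7251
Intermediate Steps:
L = -1433990
L/(g(-1444) - 1*348402) - 1364213/3649216 = -1433990/(-1444 - 1*348402) - 1364213/3649216 = -1433990/(-1444 - 348402) - 1364213*1/3649216 = -1433990/(-349846) - 1364213/3649216 = -1433990*(-1/349846) - 1364213/3649216 = 716995/174923 - 1364213/3649216 = 2377837395321/638331810368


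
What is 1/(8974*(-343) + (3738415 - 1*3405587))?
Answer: -1/2745254 ≈ -3.6426e-7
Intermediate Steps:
1/(8974*(-343) + (3738415 - 1*3405587)) = 1/(-3078082 + (3738415 - 3405587)) = 1/(-3078082 + 332828) = 1/(-2745254) = -1/2745254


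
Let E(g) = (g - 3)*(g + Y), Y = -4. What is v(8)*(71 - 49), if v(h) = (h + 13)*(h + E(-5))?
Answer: 36960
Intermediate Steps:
E(g) = (-4 + g)*(-3 + g) (E(g) = (g - 3)*(g - 4) = (-3 + g)*(-4 + g) = (-4 + g)*(-3 + g))
v(h) = (13 + h)*(72 + h) (v(h) = (h + 13)*(h + (12 + (-5)**2 - 7*(-5))) = (13 + h)*(h + (12 + 25 + 35)) = (13 + h)*(h + 72) = (13 + h)*(72 + h))
v(8)*(71 - 49) = (936 + 8**2 + 85*8)*(71 - 49) = (936 + 64 + 680)*22 = 1680*22 = 36960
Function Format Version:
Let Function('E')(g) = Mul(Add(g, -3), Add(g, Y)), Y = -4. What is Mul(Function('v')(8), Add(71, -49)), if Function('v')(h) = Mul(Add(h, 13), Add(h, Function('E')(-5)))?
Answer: 36960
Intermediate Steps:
Function('E')(g) = Mul(Add(-4, g), Add(-3, g)) (Function('E')(g) = Mul(Add(g, -3), Add(g, -4)) = Mul(Add(-3, g), Add(-4, g)) = Mul(Add(-4, g), Add(-3, g)))
Function('v')(h) = Mul(Add(13, h), Add(72, h)) (Function('v')(h) = Mul(Add(h, 13), Add(h, Add(12, Pow(-5, 2), Mul(-7, -5)))) = Mul(Add(13, h), Add(h, Add(12, 25, 35))) = Mul(Add(13, h), Add(h, 72)) = Mul(Add(13, h), Add(72, h)))
Mul(Function('v')(8), Add(71, -49)) = Mul(Add(936, Pow(8, 2), Mul(85, 8)), Add(71, -49)) = Mul(Add(936, 64, 680), 22) = Mul(1680, 22) = 36960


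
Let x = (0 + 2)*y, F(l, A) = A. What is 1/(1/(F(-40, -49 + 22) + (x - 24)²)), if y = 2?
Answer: 373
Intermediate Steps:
x = 4 (x = (0 + 2)*2 = 2*2 = 4)
1/(1/(F(-40, -49 + 22) + (x - 24)²)) = 1/(1/((-49 + 22) + (4 - 24)²)) = 1/(1/(-27 + (-20)²)) = 1/(1/(-27 + 400)) = 1/(1/373) = 373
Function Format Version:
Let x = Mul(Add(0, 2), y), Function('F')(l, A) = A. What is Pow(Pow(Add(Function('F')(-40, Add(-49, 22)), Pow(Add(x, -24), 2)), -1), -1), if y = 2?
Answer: 373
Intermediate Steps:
x = 4 (x = Mul(Add(0, 2), 2) = Mul(2, 2) = 4)
Pow(Pow(Add(Function('F')(-40, Add(-49, 22)), Pow(Add(x, -24), 2)), -1), -1) = Pow(Pow(Add(Add(-49, 22), Pow(Add(4, -24), 2)), -1), -1) = Pow(Pow(Add(-27, Pow(-20, 2)), -1), -1) = Pow(Pow(Add(-27, 400), -1), -1) = Pow(Pow(373, -1), -1) = Pow(Rational(1, 373), -1) = 373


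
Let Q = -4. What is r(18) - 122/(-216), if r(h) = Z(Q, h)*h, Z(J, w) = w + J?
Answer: 27277/108 ≈ 252.56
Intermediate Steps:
Z(J, w) = J + w
r(h) = h*(-4 + h) (r(h) = (-4 + h)*h = h*(-4 + h))
r(18) - 122/(-216) = 18*(-4 + 18) - 122/(-216) = 18*14 - 122*(-1/216) = 252 + 61/108 = 27277/108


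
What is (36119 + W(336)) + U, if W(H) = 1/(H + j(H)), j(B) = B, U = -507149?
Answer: -316532159/672 ≈ -4.7103e+5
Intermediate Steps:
W(H) = 1/(2*H) (W(H) = 1/(H + H) = 1/(2*H))
(36119 + W(336)) + U = (36119 + (½)/336) - 507149 = (36119 + (½)*(1/336)) - 507149 = (36119 + 1/672) - 507149 = 24271969/672 - 507149 = -316532159/672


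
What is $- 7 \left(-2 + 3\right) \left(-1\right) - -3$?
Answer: $10$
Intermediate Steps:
$- 7 \left(-2 + 3\right) \left(-1\right) - -3 = - 7 \cdot 1 \left(-1\right) + 3 = \left(-7\right) \left(-1\right) + 3 = 7 + 3 = 10$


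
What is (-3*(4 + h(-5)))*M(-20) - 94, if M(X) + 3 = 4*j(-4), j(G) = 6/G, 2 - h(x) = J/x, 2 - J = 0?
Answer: 394/5 ≈ 78.800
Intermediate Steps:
J = 2 (J = 2 - 1*0 = 2 + 0 = 2)
h(x) = 2 - 2/x
M(X) = -9 (M(X) = -3 + 4*(6/(-4)) = -3 + 4*(6*(-1/4)) = -3 + 4*(-3/2) = -3 - 6 = -9)
(-3*(4 + h(-5)))*M(-20) - 94 = -3*(4 + (2 - 2/(-5)))*(-9) - 94 = -3*(4 + (2 - 2*(-1/5)))*(-9) - 94 = -3*(4 + (2 + 2/5))*(-9) - 94 = -3*(4 + 12/5)*(-9) - 94 = -3*32/5*(-9) - 94 = -96/5*(-9) - 94 = 864/5 - 94 = 394/5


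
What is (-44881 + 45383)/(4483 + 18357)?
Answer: 251/11420 ≈ 0.021979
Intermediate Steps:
(-44881 + 45383)/(4483 + 18357) = 502/22840 = 502*(1/22840) = 251/11420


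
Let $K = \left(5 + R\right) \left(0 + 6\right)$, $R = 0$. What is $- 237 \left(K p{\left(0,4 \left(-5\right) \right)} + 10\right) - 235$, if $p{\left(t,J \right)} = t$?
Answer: $-2605$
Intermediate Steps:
$K = 30$ ($K = \left(5 + 0\right) \left(0 + 6\right) = 5 \cdot 6 = 30$)
$- 237 \left(K p{\left(0,4 \left(-5\right) \right)} + 10\right) - 235 = - 237 \left(30 \cdot 0 + 10\right) - 235 = - 237 \left(0 + 10\right) - 235 = \left(-237\right) 10 - 235 = -2370 - 235 = -2605$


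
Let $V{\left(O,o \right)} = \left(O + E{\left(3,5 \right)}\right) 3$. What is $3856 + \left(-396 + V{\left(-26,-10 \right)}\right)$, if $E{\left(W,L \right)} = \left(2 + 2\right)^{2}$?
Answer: $3430$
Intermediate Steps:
$E{\left(W,L \right)} = 16$ ($E{\left(W,L \right)} = 4^{2} = 16$)
$V{\left(O,o \right)} = 48 + 3 O$ ($V{\left(O,o \right)} = \left(O + 16\right) 3 = \left(16 + O\right) 3 = 48 + 3 O$)
$3856 + \left(-396 + V{\left(-26,-10 \right)}\right) = 3856 + \left(-396 + \left(48 + 3 \left(-26\right)\right)\right) = 3856 + \left(-396 + \left(48 - 78\right)\right) = 3856 - 426 = 3430$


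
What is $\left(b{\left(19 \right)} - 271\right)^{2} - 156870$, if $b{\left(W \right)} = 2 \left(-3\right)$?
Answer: $-80141$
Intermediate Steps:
$b{\left(W \right)} = -6$
$\left(b{\left(19 \right)} - 271\right)^{2} - 156870 = \left(-6 - 271\right)^{2} - 156870 = \left(-277\right)^{2} - 156870 = 76729 - 156870 = -80141$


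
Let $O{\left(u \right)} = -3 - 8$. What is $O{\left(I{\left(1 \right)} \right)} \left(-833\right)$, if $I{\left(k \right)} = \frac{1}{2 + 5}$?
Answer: $9163$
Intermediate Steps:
$I{\left(k \right)} = \frac{1}{7}$
$O{\left(u \right)} = -11$ ($O{\left(u \right)} = -3 - 8 = -11$)
$O{\left(I{\left(1 \right)} \right)} \left(-833\right) = \left(-11\right) \left(-833\right) = 9163$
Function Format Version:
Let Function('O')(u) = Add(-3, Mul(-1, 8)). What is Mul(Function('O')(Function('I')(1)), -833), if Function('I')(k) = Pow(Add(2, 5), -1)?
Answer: 9163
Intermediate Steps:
Function('I')(k) = Rational(1, 7) (Function('I')(k) = Pow(7, -1) = Rational(1, 7))
Function('O')(u) = -11 (Function('O')(u) = Add(-3, -8) = -11)
Mul(Function('O')(Function('I')(1)), -833) = Mul(-11, -833) = 9163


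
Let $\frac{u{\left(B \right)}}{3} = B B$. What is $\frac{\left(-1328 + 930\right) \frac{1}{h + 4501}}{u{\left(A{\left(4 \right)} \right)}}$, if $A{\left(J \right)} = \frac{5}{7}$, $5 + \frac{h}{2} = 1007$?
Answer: $- \frac{19502}{487875} \approx -0.039973$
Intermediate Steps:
$h = 2004$ ($h = -10 + 2 \cdot 1007 = -10 + 2014 = 2004$)
$A{\left(J \right)} = \frac{5}{7}$ ($A{\left(J \right)} = 5 \cdot \frac{1}{7} = \frac{5}{7}$)
$u{\left(B \right)} = 3 B^{2}$ ($u{\left(B \right)} = 3 B B = 3 B^{2}$)
$\frac{\left(-1328 + 930\right) \frac{1}{h + 4501}}{u{\left(A{\left(4 \right)} \right)}} = \frac{\left(-1328 + 930\right) \frac{1}{2004 + 4501}}{3 \left(\frac{5}{7}\right)^{2}} = \frac{\left(-398\right) \frac{1}{6505}}{3 \cdot \frac{25}{49}} = \frac{\left(-398\right) \frac{1}{6505}}{\frac{75}{49}} = \left(- \frac{398}{6505}\right) \frac{49}{75} = - \frac{19502}{487875}$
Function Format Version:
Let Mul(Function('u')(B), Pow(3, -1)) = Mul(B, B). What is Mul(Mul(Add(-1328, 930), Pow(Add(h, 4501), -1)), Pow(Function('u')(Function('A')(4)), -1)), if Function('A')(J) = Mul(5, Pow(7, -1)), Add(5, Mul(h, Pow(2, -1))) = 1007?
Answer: Rational(-19502, 487875) ≈ -0.039973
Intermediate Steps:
h = 2004 (h = Add(-10, Mul(2, 1007)) = Add(-10, 2014) = 2004)
Function('A')(J) = Rational(5, 7) (Function('A')(J) = Mul(5, Rational(1, 7)) = Rational(5, 7))
Function('u')(B) = Mul(3, Pow(B, 2)) (Function('u')(B) = Mul(3, Mul(B, B)) = Mul(3, Pow(B, 2)))
Mul(Mul(Add(-1328, 930), Pow(Add(h, 4501), -1)), Pow(Function('u')(Function('A')(4)), -1)) = Mul(Mul(Add(-1328, 930), Pow(Add(2004, 4501), -1)), Pow(Mul(3, Pow(Rational(5, 7), 2)), -1)) = Mul(Mul(-398, Pow(6505, -1)), Pow(Mul(3, Rational(25, 49)), -1)) = Mul(Mul(-398, Rational(1, 6505)), Pow(Rational(75, 49), -1)) = Mul(Rational(-398, 6505), Rational(49, 75)) = Rational(-19502, 487875)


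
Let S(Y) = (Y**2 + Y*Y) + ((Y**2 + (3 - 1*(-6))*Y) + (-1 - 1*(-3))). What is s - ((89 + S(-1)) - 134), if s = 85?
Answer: 134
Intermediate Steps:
S(Y) = 2 + 3*Y**2 + 9*Y (S(Y) = (Y**2 + Y**2) + ((Y**2 + (3 + 6)*Y) + (-1 + 3)) = 2*Y**2 + ((Y**2 + 9*Y) + 2) = 2*Y**2 + (2 + Y**2 + 9*Y) = 2 + 3*Y**2 + 9*Y)
s - ((89 + S(-1)) - 134) = 85 - ((89 + (2 + 3*(-1)**2 + 9*(-1))) - 134) = 85 - ((89 + (2 + 3*1 - 9)) - 134) = 85 - ((89 + (2 + 3 - 9)) - 134) = 85 - ((89 - 4) - 134) = 85 - (85 - 134) = 85 - 1*(-49) = 85 + 49 = 134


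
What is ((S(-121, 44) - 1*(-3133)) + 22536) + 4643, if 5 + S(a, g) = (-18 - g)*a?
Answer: 37809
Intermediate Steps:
S(a, g) = -5 + a*(-18 - g) (S(a, g) = -5 + (-18 - g)*a = -5 + a*(-18 - g))
((S(-121, 44) - 1*(-3133)) + 22536) + 4643 = (((-5 - 18*(-121) - 1*(-121)*44) - 1*(-3133)) + 22536) + 4643 = (((-5 + 2178 + 5324) + 3133) + 22536) + 4643 = ((7497 + 3133) + 22536) + 4643 = (10630 + 22536) + 4643 = 33166 + 4643 = 37809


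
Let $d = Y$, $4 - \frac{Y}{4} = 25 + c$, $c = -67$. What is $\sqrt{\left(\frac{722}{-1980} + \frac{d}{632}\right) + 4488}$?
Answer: $\frac{\sqrt{3050196352390}}{26070} \approx 66.992$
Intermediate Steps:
$Y = 184$ ($Y = 16 - 4 \left(25 - 67\right) = 16 - -168 = 16 + 168 = 184$)
$d = 184$
$\sqrt{\left(\frac{722}{-1980} + \frac{d}{632}\right) + 4488} = \sqrt{\left(\frac{722}{-1980} + \frac{184}{632}\right) + 4488} = \sqrt{\left(722 \left(- \frac{1}{1980}\right) + 184 \cdot \frac{1}{632}\right) + 4488} = \sqrt{\left(- \frac{361}{990} + \frac{23}{79}\right) + 4488} = \sqrt{- \frac{5749}{78210} + 4488} = \sqrt{\frac{351000731}{78210}} = \frac{\sqrt{3050196352390}}{26070}$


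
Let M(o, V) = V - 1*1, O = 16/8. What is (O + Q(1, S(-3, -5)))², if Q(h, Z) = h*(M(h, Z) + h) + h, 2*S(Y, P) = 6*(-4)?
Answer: 81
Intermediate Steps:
O = 2 (O = 16*(⅛) = 2)
S(Y, P) = -12 (S(Y, P) = (6*(-4))/2 = (½)*(-24) = -12)
M(o, V) = -1 + V (M(o, V) = V - 1 = -1 + V)
Q(h, Z) = h + h*(-1 + Z + h) (Q(h, Z) = h*((-1 + Z) + h) + h = h*(-1 + Z + h) + h = h + h*(-1 + Z + h))
(O + Q(1, S(-3, -5)))² = (2 + 1*(-12 + 1))² = (2 + 1*(-11))² = (2 - 11)² = (-9)² = 81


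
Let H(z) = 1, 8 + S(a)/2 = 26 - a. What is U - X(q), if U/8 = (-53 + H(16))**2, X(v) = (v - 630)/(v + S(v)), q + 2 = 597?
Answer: 12092253/559 ≈ 21632.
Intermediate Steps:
q = 595 (q = -2 + 597 = 595)
S(a) = 36 - 2*a (S(a) = -16 + 2*(26 - a) = -16 + (52 - 2*a) = 36 - 2*a)
X(v) = (-630 + v)/(36 - v) (X(v) = (v - 630)/(v + (36 - 2*v)) = (-630 + v)/(36 - v))
U = 21632 (U = 8*(-53 + 1)**2 = 8*(-52)**2 = 8*2704 = 21632)
U - X(q) = 21632 - (-630 + 595)/(36 - 1*595) = 21632 - (-35)/(36 - 595) = 21632 - (-35)/(-559) = 21632 - (-1)*(-35)/559 = 21632 - 1*35/559 = 21632 - 35/559 = 12092253/559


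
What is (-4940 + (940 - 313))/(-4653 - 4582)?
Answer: 4313/9235 ≈ 0.46703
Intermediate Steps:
(-4940 + (940 - 313))/(-4653 - 4582) = (-4940 + 627)/(-9235) = -4313*(-1/9235) = 4313/9235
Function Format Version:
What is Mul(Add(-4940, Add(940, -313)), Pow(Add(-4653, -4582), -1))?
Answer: Rational(4313, 9235) ≈ 0.46703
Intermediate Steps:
Mul(Add(-4940, Add(940, -313)), Pow(Add(-4653, -4582), -1)) = Mul(Add(-4940, 627), Pow(-9235, -1)) = Mul(-4313, Rational(-1, 9235)) = Rational(4313, 9235)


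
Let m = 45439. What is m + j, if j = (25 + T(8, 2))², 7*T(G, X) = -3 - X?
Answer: 2255411/49 ≈ 46029.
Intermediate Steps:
T(G, X) = -3/7 - X/7 (T(G, X) = (-3 - X)/7 = -3/7 - X/7)
j = 28900/49 (j = (25 + (-3/7 - ⅐*2))² = (25 + (-3/7 - 2/7))² = (25 - 5/7)² = (170/7)² = 28900/49 ≈ 589.80)
m + j = 45439 + 28900/49 = 2255411/49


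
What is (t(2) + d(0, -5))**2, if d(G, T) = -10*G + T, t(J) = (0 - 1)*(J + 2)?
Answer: 81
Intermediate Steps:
t(J) = -2 - J (t(J) = -(2 + J) = -2 - J)
d(G, T) = T - 10*G
(t(2) + d(0, -5))**2 = ((-2 - 1*2) + (-5 - 10*0))**2 = ((-2 - 2) + (-5 + 0))**2 = (-4 - 5)**2 = (-9)**2 = 81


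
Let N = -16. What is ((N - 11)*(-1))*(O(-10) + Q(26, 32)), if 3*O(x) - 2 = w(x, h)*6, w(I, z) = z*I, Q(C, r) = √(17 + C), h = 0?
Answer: 18 + 27*√43 ≈ 195.05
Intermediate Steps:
w(I, z) = I*z
O(x) = ⅔ (O(x) = ⅔ + ((x*0)*6)/3 = ⅔ + (0*6)/3 = ⅔ + (⅓)*0 = ⅔ + 0 = ⅔)
((N - 11)*(-1))*(O(-10) + Q(26, 32)) = ((-16 - 11)*(-1))*(⅔ + √(17 + 26)) = (-27*(-1))*(⅔ + √43) = 27*(⅔ + √43) = 18 + 27*√43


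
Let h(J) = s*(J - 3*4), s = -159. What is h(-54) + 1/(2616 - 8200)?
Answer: 58598495/5584 ≈ 10494.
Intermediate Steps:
h(J) = 1908 - 159*J (h(J) = -159*(J - 3*4) = -159*(J - 12) = -159*(-12 + J) = 1908 - 159*J)
h(-54) + 1/(2616 - 8200) = (1908 - 159*(-54)) + 1/(2616 - 8200) = (1908 + 8586) + 1/(-5584) = 10494 - 1/5584 = 58598495/5584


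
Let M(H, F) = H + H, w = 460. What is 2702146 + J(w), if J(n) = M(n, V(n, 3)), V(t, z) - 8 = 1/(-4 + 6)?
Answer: 2703066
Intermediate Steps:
V(t, z) = 17/2 (V(t, z) = 8 + 1/(-4 + 6) = 8 + 1/2 = 17/2)
M(H, F) = 2*H
J(n) = 2*n
2702146 + J(w) = 2702146 + 2*460 = 2702146 + 920 = 2703066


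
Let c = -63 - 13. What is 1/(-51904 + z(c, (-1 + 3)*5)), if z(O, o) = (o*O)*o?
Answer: -1/59504 ≈ -1.6806e-5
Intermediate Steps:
c = -76 (c = -63 - 1*13 = -63 - 13 = -76)
z(O, o) = O*o**2 (z(O, o) = (O*o)*o = O*o**2)
1/(-51904 + z(c, (-1 + 3)*5)) = 1/(-51904 - 76*25*(-1 + 3)**2) = 1/(-51904 - 76*(2*5)**2) = 1/(-51904 - 76*10**2) = 1/(-51904 - 76*100) = 1/(-51904 - 7600) = 1/(-59504) = -1/59504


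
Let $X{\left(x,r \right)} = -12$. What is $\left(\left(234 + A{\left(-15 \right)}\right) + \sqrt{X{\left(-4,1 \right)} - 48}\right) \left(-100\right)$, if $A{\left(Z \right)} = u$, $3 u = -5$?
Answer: $- \frac{69700}{3} - 200 i \sqrt{15} \approx -23233.0 - 774.6 i$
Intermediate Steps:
$u = - \frac{5}{3}$ ($u = \frac{1}{3} \left(-5\right) = - \frac{5}{3} \approx -1.6667$)
$A{\left(Z \right)} = - \frac{5}{3}$
$\left(\left(234 + A{\left(-15 \right)}\right) + \sqrt{X{\left(-4,1 \right)} - 48}\right) \left(-100\right) = \left(\left(234 - \frac{5}{3}\right) + \sqrt{-12 - 48}\right) \left(-100\right) = \left(\frac{697}{3} + \sqrt{-60}\right) \left(-100\right) = \left(\frac{697}{3} + 2 i \sqrt{15}\right) \left(-100\right) = - \frac{69700}{3} - 200 i \sqrt{15}$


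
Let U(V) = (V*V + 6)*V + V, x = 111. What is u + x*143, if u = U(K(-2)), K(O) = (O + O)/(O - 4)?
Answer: 428705/27 ≈ 15878.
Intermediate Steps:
K(O) = 2*O/(-4 + O) (K(O) = (2*O)/(-4 + O) = 2*O/(-4 + O))
U(V) = V + V*(6 + V²) (U(V) = (V² + 6)*V + V = (6 + V²)*V + V = V*(6 + V²) + V = V + V*(6 + V²))
u = 134/27 (u = (2*(-2)/(-4 - 2))*(7 + (2*(-2)/(-4 - 2))²) = (2*(-2)/(-6))*(7 + (2*(-2)/(-6))²) = (2*(-2)*(-⅙))*(7 + (2*(-2)*(-⅙))²) = 2*(7 + (⅔)²)/3 = 2*(7 + 4/9)/3 = (⅔)*(67/9) = 134/27 ≈ 4.9630)
u + x*143 = 134/27 + 111*143 = 134/27 + 15873 = 428705/27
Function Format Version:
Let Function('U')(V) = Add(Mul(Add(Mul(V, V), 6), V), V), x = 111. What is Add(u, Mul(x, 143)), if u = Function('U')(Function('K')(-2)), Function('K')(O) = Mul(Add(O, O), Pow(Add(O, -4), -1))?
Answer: Rational(428705, 27) ≈ 15878.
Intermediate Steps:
Function('K')(O) = Mul(2, O, Pow(Add(-4, O), -1)) (Function('K')(O) = Mul(Mul(2, O), Pow(Add(-4, O), -1)) = Mul(2, O, Pow(Add(-4, O), -1)))
Function('U')(V) = Add(V, Mul(V, Add(6, Pow(V, 2)))) (Function('U')(V) = Add(Mul(Add(Pow(V, 2), 6), V), V) = Add(Mul(Add(6, Pow(V, 2)), V), V) = Add(Mul(V, Add(6, Pow(V, 2))), V) = Add(V, Mul(V, Add(6, Pow(V, 2)))))
u = Rational(134, 27) (u = Mul(Mul(2, -2, Pow(Add(-4, -2), -1)), Add(7, Pow(Mul(2, -2, Pow(Add(-4, -2), -1)), 2))) = Mul(Mul(2, -2, Pow(-6, -1)), Add(7, Pow(Mul(2, -2, Pow(-6, -1)), 2))) = Mul(Mul(2, -2, Rational(-1, 6)), Add(7, Pow(Mul(2, -2, Rational(-1, 6)), 2))) = Mul(Rational(2, 3), Add(7, Pow(Rational(2, 3), 2))) = Mul(Rational(2, 3), Add(7, Rational(4, 9))) = Mul(Rational(2, 3), Rational(67, 9)) = Rational(134, 27) ≈ 4.9630)
Add(u, Mul(x, 143)) = Add(Rational(134, 27), Mul(111, 143)) = Add(Rational(134, 27), 15873) = Rational(428705, 27)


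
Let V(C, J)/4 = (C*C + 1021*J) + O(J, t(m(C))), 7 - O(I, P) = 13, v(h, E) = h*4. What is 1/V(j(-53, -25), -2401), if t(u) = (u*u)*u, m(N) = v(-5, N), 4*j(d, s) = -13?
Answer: -4/39222663 ≈ -1.0198e-7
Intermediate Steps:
j(d, s) = -13/4 (j(d, s) = (¼)*(-13) = -13/4)
v(h, E) = 4*h
m(N) = -20 (m(N) = 4*(-5) = -20)
t(u) = u³ (t(u) = u²*u = u³)
O(I, P) = -6 (O(I, P) = 7 - 1*13 = 7 - 13 = -6)
V(C, J) = -24 + 4*C² + 4084*J (V(C, J) = 4*((C*C + 1021*J) - 6) = 4*((C² + 1021*J) - 6) = 4*(-6 + C² + 1021*J) = -24 + 4*C² + 4084*J)
1/V(j(-53, -25), -2401) = 1/(-24 + 4*(-13/4)² + 4084*(-2401)) = 1/(-24 + 4*(169/16) - 9805684) = 1/(-24 + 169/4 - 9805684) = 1/(-39222663/4) = -4/39222663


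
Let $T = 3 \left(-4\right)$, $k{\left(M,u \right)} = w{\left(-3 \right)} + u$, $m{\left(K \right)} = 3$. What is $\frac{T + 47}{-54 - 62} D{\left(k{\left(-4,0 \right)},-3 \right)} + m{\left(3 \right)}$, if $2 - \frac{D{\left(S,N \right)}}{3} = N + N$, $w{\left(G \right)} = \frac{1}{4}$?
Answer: $- \frac{123}{29} \approx -4.2414$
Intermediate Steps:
$w{\left(G \right)} = \frac{1}{4}$
$k{\left(M,u \right)} = \frac{1}{4} + u$
$T = -12$
$D{\left(S,N \right)} = 6 - 6 N$ ($D{\left(S,N \right)} = 6 - 3 \left(N + N\right) = 6 - 3 \cdot 2 N = 6 - 6 N$)
$\frac{T + 47}{-54 - 62} D{\left(k{\left(-4,0 \right)},-3 \right)} + m{\left(3 \right)} = \frac{-12 + 47}{-54 - 62} \left(6 - -18\right) + 3 = \frac{35}{-116} \left(6 + 18\right) + 3 = 35 \left(- \frac{1}{116}\right) 24 + 3 = \left(- \frac{35}{116}\right) 24 + 3 = - \frac{210}{29} + 3 = - \frac{123}{29}$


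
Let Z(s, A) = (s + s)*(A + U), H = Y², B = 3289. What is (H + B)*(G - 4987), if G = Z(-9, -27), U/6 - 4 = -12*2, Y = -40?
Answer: -11445149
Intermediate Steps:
U = -120 (U = 24 + 6*(-12*2) = 24 + 6*(-24) = 24 - 144 = -120)
H = 1600 (H = (-40)² = 1600)
Z(s, A) = 2*s*(-120 + A) (Z(s, A) = (s + s)*(A - 120) = (2*s)*(-120 + A) = 2*s*(-120 + A))
G = 2646 (G = 2*(-9)*(-120 - 27) = 2*(-9)*(-147) = 2646)
(H + B)*(G - 4987) = (1600 + 3289)*(2646 - 4987) = 4889*(-2341) = -11445149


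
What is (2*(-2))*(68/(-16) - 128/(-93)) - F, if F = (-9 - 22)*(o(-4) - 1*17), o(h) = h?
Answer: -59474/93 ≈ -639.51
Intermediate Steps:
F = 651 (F = (-9 - 22)*(-4 - 1*17) = -31*(-4 - 17) = -31*(-21) = 651)
(2*(-2))*(68/(-16) - 128/(-93)) - F = (2*(-2))*(68/(-16) - 128/(-93)) - 1*651 = -4*(68*(-1/16) - 128*(-1/93)) - 651 = -4*(-17/4 + 128/93) - 651 = -4*(-1069/372) - 651 = 1069/93 - 651 = -59474/93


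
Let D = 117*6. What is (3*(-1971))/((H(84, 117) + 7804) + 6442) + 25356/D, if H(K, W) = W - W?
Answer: 59511775/1666782 ≈ 35.705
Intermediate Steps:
H(K, W) = 0
D = 702
(3*(-1971))/((H(84, 117) + 7804) + 6442) + 25356/D = (3*(-1971))/((0 + 7804) + 6442) + 25356/702 = -5913/(7804 + 6442) + 25356*(1/702) = -5913/14246 + 4226/117 = 59511775/1666782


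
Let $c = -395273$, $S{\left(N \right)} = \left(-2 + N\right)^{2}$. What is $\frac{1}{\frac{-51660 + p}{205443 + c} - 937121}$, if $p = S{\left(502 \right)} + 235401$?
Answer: $- \frac{189830}{177894113171} \approx -1.0671 \cdot 10^{-6}$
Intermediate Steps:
$p = 485401$ ($p = \left(-2 + 502\right)^{2} + 235401 = 500^{2} + 235401 = 250000 + 235401 = 485401$)
$\frac{1}{\frac{-51660 + p}{205443 + c} - 937121} = \frac{1}{\frac{-51660 + 485401}{205443 - 395273} - 937121} = \frac{1}{\frac{433741}{-189830} - 937121} = \frac{1}{433741 \left(- \frac{1}{189830}\right) - 937121} = \frac{1}{- \frac{433741}{189830} - 937121} = \frac{1}{- \frac{177894113171}{189830}} = - \frac{189830}{177894113171}$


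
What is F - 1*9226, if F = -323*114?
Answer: -46048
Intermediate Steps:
F = -36822
F - 1*9226 = -36822 - 1*9226 = -36822 - 9226 = -46048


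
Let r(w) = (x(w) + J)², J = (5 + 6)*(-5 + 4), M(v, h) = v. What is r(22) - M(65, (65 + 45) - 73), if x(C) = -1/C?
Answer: 27589/484 ≈ 57.002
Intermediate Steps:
J = -11 (J = 11*(-1) = -11)
r(w) = (-11 - 1/w)² (r(w) = (-1/w - 11)² = (-11 - 1/w)²)
r(22) - M(65, (65 + 45) - 73) = (1 + 11*22)²/22² - 1*65 = (1 + 242)²/484 - 65 = (1/484)*243² - 65 = (1/484)*59049 - 65 = 59049/484 - 65 = 27589/484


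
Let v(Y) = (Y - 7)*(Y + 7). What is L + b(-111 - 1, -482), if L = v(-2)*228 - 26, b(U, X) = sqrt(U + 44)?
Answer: -10286 + 2*I*sqrt(17) ≈ -10286.0 + 8.2462*I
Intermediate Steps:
b(U, X) = sqrt(44 + U)
v(Y) = (-7 + Y)*(7 + Y)
L = -10286 (L = (-49 + (-2)**2)*228 - 26 = (-49 + 4)*228 - 26 = -45*228 - 26 = -10260 - 26 = -10286)
L + b(-111 - 1, -482) = -10286 + sqrt(44 + (-111 - 1)) = -10286 + sqrt(44 - 112) = -10286 + sqrt(-68) = -10286 + 2*I*sqrt(17)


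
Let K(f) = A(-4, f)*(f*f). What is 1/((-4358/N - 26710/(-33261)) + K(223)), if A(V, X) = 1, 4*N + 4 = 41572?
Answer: 57608052/2864812921055 ≈ 2.0109e-5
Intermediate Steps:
N = 10392 (N = -1 + (1/4)*41572 = -1 + 10393 = 10392)
K(f) = f**2 (K(f) = 1*(f*f) = 1*f**2 = f**2)
1/((-4358/N - 26710/(-33261)) + K(223)) = 1/((-4358/10392 - 26710/(-33261)) + 223**2) = 1/((-4358*1/10392 - 26710*(-1/33261)) + 49729) = 1/((-2179/5196 + 26710/33261) + 49729) = 1/(22103147/57608052 + 49729) = 1/(2864812921055/57608052) = 57608052/2864812921055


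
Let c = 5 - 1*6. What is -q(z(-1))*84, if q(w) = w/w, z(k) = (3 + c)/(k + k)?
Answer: -84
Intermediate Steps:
c = -1 (c = 5 - 6 = -1)
z(k) = 1/k (z(k) = (3 - 1)/(k + k) = 2/((2*k)) = 2*(1/(2*k)) = 1/k)
q(w) = 1
-q(z(-1))*84 = -84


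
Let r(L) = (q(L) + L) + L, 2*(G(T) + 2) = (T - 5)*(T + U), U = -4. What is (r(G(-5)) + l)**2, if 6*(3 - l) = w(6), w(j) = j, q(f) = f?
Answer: 17161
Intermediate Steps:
l = 2 (l = 3 - 1/6*6 = 3 - 1 = 2)
G(T) = -2 + (-5 + T)*(-4 + T)/2 (G(T) = -2 + ((T - 5)*(T - 4))/2 = -2 + ((-5 + T)*(-4 + T))/2 = -2 + (-5 + T)*(-4 + T)/2)
r(L) = 3*L (r(L) = (L + L) + L = 2*L + L = 3*L)
(r(G(-5)) + l)**2 = (3*(8 + (1/2)*(-5)**2 - 9/2*(-5)) + 2)**2 = (3*(8 + (1/2)*25 + 45/2) + 2)**2 = (3*(8 + 25/2 + 45/2) + 2)**2 = (3*43 + 2)**2 = (129 + 2)**2 = 131**2 = 17161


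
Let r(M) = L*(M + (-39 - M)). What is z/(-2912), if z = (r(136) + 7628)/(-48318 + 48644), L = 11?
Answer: -7199/949312 ≈ -0.0075834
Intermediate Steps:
r(M) = -429 (r(M) = 11*(M + (-39 - M)) = 11*(-39) = -429)
z = 7199/326 (z = (-429 + 7628)/(-48318 + 48644) = 7199/326 ≈ 22.083)
z/(-2912) = (7199/326)/(-2912) = (7199/326)*(-1/2912) = -7199/949312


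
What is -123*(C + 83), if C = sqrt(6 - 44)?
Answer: -10209 - 123*I*sqrt(38) ≈ -10209.0 - 758.22*I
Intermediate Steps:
C = I*sqrt(38) (C = sqrt(-38) = I*sqrt(38) ≈ 6.1644*I)
-123*(C + 83) = -123*(I*sqrt(38) + 83) = -123*(83 + I*sqrt(38)) = -10209 - 123*I*sqrt(38)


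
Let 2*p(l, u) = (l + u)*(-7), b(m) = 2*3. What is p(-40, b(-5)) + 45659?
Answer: 45778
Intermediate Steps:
b(m) = 6
p(l, u) = -7*l/2 - 7*u/2 (p(l, u) = ((l + u)*(-7))/2 = (-7*l - 7*u)/2 = -7*l/2 - 7*u/2)
p(-40, b(-5)) + 45659 = (-7/2*(-40) - 7/2*6) + 45659 = (140 - 21) + 45659 = 119 + 45659 = 45778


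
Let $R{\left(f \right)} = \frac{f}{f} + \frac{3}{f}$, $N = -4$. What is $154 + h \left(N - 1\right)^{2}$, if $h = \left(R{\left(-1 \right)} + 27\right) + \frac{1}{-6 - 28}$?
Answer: $\frac{26461}{34} \approx 778.26$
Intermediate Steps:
$R{\left(f \right)} = 1 + \frac{3}{f}$
$h = \frac{849}{34}$ ($h = \left(\frac{3 - 1}{-1} + 27\right) + \frac{1}{-6 - 28} = \left(\left(-1\right) 2 + 27\right) + \frac{1}{-34} = \left(-2 + 27\right) - \frac{1}{34} = 25 - \frac{1}{34} = \frac{849}{34} \approx 24.971$)
$154 + h \left(N - 1\right)^{2} = 154 + \frac{849 \left(-4 - 1\right)^{2}}{34} = 154 + \frac{849 \left(-5\right)^{2}}{34} = 154 + \frac{849}{34} \cdot 25 = 154 + \frac{21225}{34} = \frac{26461}{34}$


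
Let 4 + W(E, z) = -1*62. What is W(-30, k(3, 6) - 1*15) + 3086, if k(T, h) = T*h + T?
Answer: 3020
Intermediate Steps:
k(T, h) = T + T*h
W(E, z) = -66 (W(E, z) = -4 - 1*62 = -4 - 62 = -66)
W(-30, k(3, 6) - 1*15) + 3086 = -66 + 3086 = 3020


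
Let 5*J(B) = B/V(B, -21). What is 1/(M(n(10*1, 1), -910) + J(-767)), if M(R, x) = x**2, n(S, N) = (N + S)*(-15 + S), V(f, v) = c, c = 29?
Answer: 145/120073733 ≈ 1.2076e-6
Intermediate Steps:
V(f, v) = 29
n(S, N) = (-15 + S)*(N + S)
J(B) = B/145 (J(B) = (B/29)/5 = B/145)
1/(M(n(10*1, 1), -910) + J(-767)) = 1/((-910)**2 + (1/145)*(-767)) = 1/(828100 - 767/145) = 1/(120073733/145) = 145/120073733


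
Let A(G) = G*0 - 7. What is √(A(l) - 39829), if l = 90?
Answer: 2*I*√9959 ≈ 199.59*I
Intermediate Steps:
A(G) = -7 (A(G) = 0 - 7 = -7)
√(A(l) - 39829) = √(-7 - 39829) = √(-39836) = 2*I*√9959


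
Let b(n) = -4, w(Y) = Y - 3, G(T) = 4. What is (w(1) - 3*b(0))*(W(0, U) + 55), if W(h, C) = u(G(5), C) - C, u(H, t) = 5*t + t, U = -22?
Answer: -550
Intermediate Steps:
w(Y) = -3 + Y
u(H, t) = 6*t
W(h, C) = 5*C (W(h, C) = 6*C - C = 5*C)
(w(1) - 3*b(0))*(W(0, U) + 55) = ((-3 + 1) - 3*(-4))*(5*(-22) + 55) = (-2 + 12)*(-110 + 55) = 10*(-55) = -550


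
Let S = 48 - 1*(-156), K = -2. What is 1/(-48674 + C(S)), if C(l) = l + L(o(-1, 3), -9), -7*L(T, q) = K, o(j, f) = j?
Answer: -7/339288 ≈ -2.0631e-5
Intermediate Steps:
S = 204 (S = 48 + 156 = 204)
L(T, q) = 2/7 (L(T, q) = -1/7*(-2) = 2/7)
C(l) = 2/7 + l (C(l) = l + 2/7 = 2/7 + l)
1/(-48674 + C(S)) = 1/(-48674 + (2/7 + 204)) = 1/(-48674 + 1430/7) = 1/(-339288/7) = -7/339288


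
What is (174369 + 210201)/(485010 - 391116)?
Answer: 64095/15649 ≈ 4.0958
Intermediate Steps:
(174369 + 210201)/(485010 - 391116) = 384570/93894 = 384570*(1/93894) = 64095/15649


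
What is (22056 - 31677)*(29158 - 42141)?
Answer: 124909443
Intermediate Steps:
(22056 - 31677)*(29158 - 42141) = -9621*(-12983) = 124909443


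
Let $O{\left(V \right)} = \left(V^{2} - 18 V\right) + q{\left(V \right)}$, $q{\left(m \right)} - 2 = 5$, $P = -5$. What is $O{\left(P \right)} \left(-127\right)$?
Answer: $-15494$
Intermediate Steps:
$q{\left(m \right)} = 7$ ($q{\left(m \right)} = 2 + 5 = 7$)
$O{\left(V \right)} = 7 + V^{2} - 18 V$ ($O{\left(V \right)} = \left(V^{2} - 18 V\right) + 7 = 7 + V^{2} - 18 V$)
$O{\left(P \right)} \left(-127\right) = \left(7 + \left(-5\right)^{2} - -90\right) \left(-127\right) = \left(7 + 25 + 90\right) \left(-127\right) = 122 \left(-127\right) = -15494$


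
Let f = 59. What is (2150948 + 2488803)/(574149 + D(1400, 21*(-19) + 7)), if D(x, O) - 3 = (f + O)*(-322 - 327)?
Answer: 4639751/790269 ≈ 5.8711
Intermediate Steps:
D(x, O) = -38288 - 649*O (D(x, O) = 3 + (59 + O)*(-322 - 327) = 3 + (59 + O)*(-649) = 3 + (-38291 - 649*O) = -38288 - 649*O)
(2150948 + 2488803)/(574149 + D(1400, 21*(-19) + 7)) = (2150948 + 2488803)/(574149 + (-38288 - 649*(21*(-19) + 7))) = 4639751/(574149 + (-38288 - 649*(-399 + 7))) = 4639751/(574149 + (-38288 - 649*(-392))) = 4639751/(574149 + (-38288 + 254408)) = 4639751/(574149 + 216120) = 4639751/790269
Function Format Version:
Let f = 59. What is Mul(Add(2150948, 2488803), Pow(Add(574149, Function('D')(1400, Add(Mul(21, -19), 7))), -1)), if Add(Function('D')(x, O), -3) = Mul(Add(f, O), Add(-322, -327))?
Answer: Rational(4639751, 790269) ≈ 5.8711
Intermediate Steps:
Function('D')(x, O) = Add(-38288, Mul(-649, O)) (Function('D')(x, O) = Add(3, Mul(Add(59, O), Add(-322, -327))) = Add(3, Mul(Add(59, O), -649)) = Add(3, Add(-38291, Mul(-649, O))) = Add(-38288, Mul(-649, O)))
Mul(Add(2150948, 2488803), Pow(Add(574149, Function('D')(1400, Add(Mul(21, -19), 7))), -1)) = Mul(Add(2150948, 2488803), Pow(Add(574149, Add(-38288, Mul(-649, Add(Mul(21, -19), 7)))), -1)) = Mul(4639751, Pow(Add(574149, Add(-38288, Mul(-649, Add(-399, 7)))), -1)) = Mul(4639751, Pow(Add(574149, Add(-38288, Mul(-649, -392))), -1)) = Mul(4639751, Pow(Add(574149, Add(-38288, 254408)), -1)) = Mul(4639751, Pow(Add(574149, 216120), -1)) = Mul(4639751, Pow(790269, -1)) = Mul(4639751, Rational(1, 790269)) = Rational(4639751, 790269)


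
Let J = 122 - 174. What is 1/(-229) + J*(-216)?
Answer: 2572127/229 ≈ 11232.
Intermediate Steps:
J = -52
1/(-229) + J*(-216) = 1/(-229) - 52*(-216) = -1/229 + 11232 = 2572127/229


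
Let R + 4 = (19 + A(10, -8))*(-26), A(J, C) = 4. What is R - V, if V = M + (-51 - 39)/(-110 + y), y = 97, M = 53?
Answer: -8605/13 ≈ -661.92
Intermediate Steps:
R = -602 (R = -4 + (19 + 4)*(-26) = -4 + 23*(-26) = -4 - 598 = -602)
V = 779/13 (V = 53 + (-51 - 39)/(-110 + 97) = 53 - 90/(-13) = 53 - 1/13*(-90) = 53 + 90/13 = 779/13 ≈ 59.923)
R - V = -602 - 1*779/13 = -602 - 779/13 = -8605/13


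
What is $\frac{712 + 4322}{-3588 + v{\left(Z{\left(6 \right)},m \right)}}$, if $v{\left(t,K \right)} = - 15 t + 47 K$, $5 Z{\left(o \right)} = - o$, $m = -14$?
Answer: $- \frac{2517}{2114} \approx -1.1906$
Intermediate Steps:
$Z{\left(o \right)} = - \frac{o}{5}$ ($Z{\left(o \right)} = \frac{\left(-1\right) o}{5} = - \frac{o}{5}$)
$\frac{712 + 4322}{-3588 + v{\left(Z{\left(6 \right)},m \right)}} = \frac{712 + 4322}{-3588 - \left(658 + 15 \left(\left(- \frac{1}{5}\right) 6\right)\right)} = \frac{5034}{-3588 - 640} = \frac{5034}{-4228} = 5034 \left(- \frac{1}{4228}\right) = - \frac{2517}{2114}$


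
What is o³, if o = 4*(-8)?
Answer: -32768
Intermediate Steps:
o = -32
o³ = (-32)³ = -32768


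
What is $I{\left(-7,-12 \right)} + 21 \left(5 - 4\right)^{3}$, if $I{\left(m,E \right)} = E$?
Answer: $9$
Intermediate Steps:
$I{\left(-7,-12 \right)} + 21 \left(5 - 4\right)^{3} = -12 + 21 \left(5 - 4\right)^{3} = -12 + 21 \cdot 1^{3} = -12 + 21 \cdot 1 = -12 + 21 = 9$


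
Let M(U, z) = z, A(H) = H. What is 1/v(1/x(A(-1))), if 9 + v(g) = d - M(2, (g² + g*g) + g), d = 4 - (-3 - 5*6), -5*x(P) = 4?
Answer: 8/209 ≈ 0.038278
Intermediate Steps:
x(P) = -⅘ (x(P) = -⅕*4 = -⅘)
d = 37 (d = 4 - (-3 - 30) = 4 - 1*(-33) = 4 + 33 = 37)
v(g) = 28 - g - 2*g² (v(g) = -9 + (37 - ((g² + g*g) + g)) = -9 + (37 - ((g² + g²) + g)) = -9 + (37 - (2*g² + g)) = -9 + (37 - (g + 2*g²)) = -9 + (37 + (-g - 2*g²)) = -9 + (37 - g - 2*g²) = 28 - g - 2*g²)
1/v(1/x(A(-1))) = 1/(28 - (1 + 2/(-⅘))/(-⅘)) = 1/(28 - 1*(-5/4)*(1 + 2*(-5/4))) = 1/(28 - 1*(-5/4)*(1 - 5/2)) = 1/(28 - 1*(-5/4)*(-3/2)) = 1/(28 - 15/8) = 1/(209/8) = 8/209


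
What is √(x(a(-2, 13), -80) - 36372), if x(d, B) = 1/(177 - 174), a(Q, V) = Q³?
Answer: I*√327345/3 ≈ 190.71*I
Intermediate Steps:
x(d, B) = ⅓ (x(d, B) = 1/3 = ⅓)
√(x(a(-2, 13), -80) - 36372) = √(⅓ - 36372) = √(-109115/3) = I*√327345/3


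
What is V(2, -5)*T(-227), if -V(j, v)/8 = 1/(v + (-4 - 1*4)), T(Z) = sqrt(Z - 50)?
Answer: 8*I*sqrt(277)/13 ≈ 10.242*I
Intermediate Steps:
T(Z) = sqrt(-50 + Z)
V(j, v) = -8/(-8 + v) (V(j, v) = -8/(v + (-4 - 1*4)) = -8/(v + (-4 - 4)) = -8/(v - 8) = -8/(-8 + v))
V(2, -5)*T(-227) = (-8/(-8 - 5))*sqrt(-50 - 227) = (-8/(-13))*sqrt(-277) = (-8*(-1/13))*(I*sqrt(277)) = 8*(I*sqrt(277))/13 = 8*I*sqrt(277)/13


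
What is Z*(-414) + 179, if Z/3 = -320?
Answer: 397619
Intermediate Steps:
Z = -960 (Z = 3*(-320) = -960)
Z*(-414) + 179 = -960*(-414) + 179 = 397440 + 179 = 397619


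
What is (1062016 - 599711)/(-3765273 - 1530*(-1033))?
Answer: -462305/2184783 ≈ -0.21160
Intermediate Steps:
(1062016 - 599711)/(-3765273 - 1530*(-1033)) = 462305/(-3765273 + 1580490) = 462305/(-2184783) = 462305*(-1/2184783) = -462305/2184783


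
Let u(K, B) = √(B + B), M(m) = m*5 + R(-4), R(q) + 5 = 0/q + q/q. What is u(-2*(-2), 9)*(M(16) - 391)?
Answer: -945*√2 ≈ -1336.4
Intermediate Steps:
R(q) = -4 (R(q) = -5 + (0/q + q/q) = -5 + (0 + 1) = -5 + 1 = -4)
M(m) = -4 + 5*m (M(m) = m*5 - 4 = 5*m - 4 = -4 + 5*m)
u(K, B) = √2*√B (u(K, B) = √(2*B) = √2*√B)
u(-2*(-2), 9)*(M(16) - 391) = (√2*√9)*((-4 + 5*16) - 391) = (√2*3)*((-4 + 80) - 391) = (3*√2)*(76 - 391) = (3*√2)*(-315) = -945*√2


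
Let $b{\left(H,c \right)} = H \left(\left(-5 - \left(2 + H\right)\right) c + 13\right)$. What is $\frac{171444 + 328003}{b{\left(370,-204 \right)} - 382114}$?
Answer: $\frac{499447}{28078656} \approx 0.017787$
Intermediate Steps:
$b{\left(H,c \right)} = H \left(13 + c \left(-7 - H\right)\right)$ ($b{\left(H,c \right)} = H \left(\left(-7 - H\right) c + 13\right) = H \left(c \left(-7 - H\right) + 13\right) = H \left(13 + c \left(-7 - H\right)\right)$)
$\frac{171444 + 328003}{b{\left(370,-204 \right)} - 382114} = \frac{171444 + 328003}{370 \left(13 - -1428 - 370 \left(-204\right)\right) - 382114} = \frac{499447}{370 \left(13 + 1428 + 75480\right) - 382114} = \frac{499447}{370 \cdot 76921 - 382114} = \frac{499447}{28460770 - 382114} = \frac{499447}{28078656}$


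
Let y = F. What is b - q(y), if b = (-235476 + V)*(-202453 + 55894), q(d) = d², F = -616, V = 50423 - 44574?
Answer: 33653524037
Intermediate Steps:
V = 5849
y = -616
b = 33653903493 (b = (-235476 + 5849)*(-202453 + 55894) = -229627*(-146559) = 33653903493)
b - q(y) = 33653903493 - 1*(-616)² = 33653903493 - 1*379456 = 33653903493 - 379456 = 33653524037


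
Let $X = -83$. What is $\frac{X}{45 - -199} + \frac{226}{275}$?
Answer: $\frac{32319}{67100} \approx 0.48165$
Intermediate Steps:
$\frac{X}{45 - -199} + \frac{226}{275} = - \frac{83}{45 - -199} + \frac{226}{275} = - \frac{83}{45 + 199} + 226 \cdot \frac{1}{275} = - \frac{83}{244} + \frac{226}{275} = \frac{32319}{67100}$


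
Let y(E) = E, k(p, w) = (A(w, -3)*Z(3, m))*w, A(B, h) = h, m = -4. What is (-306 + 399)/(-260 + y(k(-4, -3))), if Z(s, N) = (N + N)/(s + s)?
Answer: -93/272 ≈ -0.34191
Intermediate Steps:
Z(s, N) = N/s (Z(s, N) = (2*N)/((2*s)) = (2*N)*(1/(2*s)) = N/s)
k(p, w) = 4*w (k(p, w) = (-(-12)/3)*w = (-3*(-4/3))*w = 4*w)
(-306 + 399)/(-260 + y(k(-4, -3))) = (-306 + 399)/(-260 + 4*(-3)) = 93/(-260 - 12) = 93/(-272) = 93*(-1/272) = -93/272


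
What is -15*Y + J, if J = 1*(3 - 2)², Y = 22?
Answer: -329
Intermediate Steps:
J = 1 (J = 1*1² = 1*1 = 1)
-15*Y + J = -15*22 + 1 = -330 + 1 = -329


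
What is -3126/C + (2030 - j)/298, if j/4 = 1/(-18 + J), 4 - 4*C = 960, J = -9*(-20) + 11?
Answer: 122545629/6160703 ≈ 19.892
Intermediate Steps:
J = 191 (J = 180 + 11 = 191)
C = -239 (C = 1 - 1/4*960 = 1 - 240 = -239)
j = 4/173 (j = 4/(-18 + 191) = 4/173 ≈ 0.023121)
-3126/C + (2030 - j)/298 = -3126/(-239) + (2030 - 1*4/173)/298 = -3126*(-1/239) + (2030 - 4/173)*(1/298) = 3126/239 + (351186/173)*(1/298) = 3126/239 + 175593/25777 = 122545629/6160703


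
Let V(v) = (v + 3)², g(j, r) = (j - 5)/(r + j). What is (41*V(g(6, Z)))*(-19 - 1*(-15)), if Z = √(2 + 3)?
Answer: -1608184/961 + 32472*√5/961 ≈ -1597.9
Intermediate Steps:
Z = √5 ≈ 2.2361
g(j, r) = (-5 + j)/(j + r)
V(v) = (3 + v)²
(41*V(g(6, Z)))*(-19 - 1*(-15)) = (41*(3 + (-5 + 6)/(6 + √5))²)*(-19 - 1*(-15)) = (41*(3 + 1/(6 + √5))²)*(-19 + 15) = (41*(3 + 1/(6 + √5))²)*(-4) = -164*(3 + 1/(6 + √5))²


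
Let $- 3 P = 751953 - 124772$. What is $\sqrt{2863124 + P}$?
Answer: $\frac{\sqrt{23886573}}{3} \approx 1629.1$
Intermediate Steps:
$P = - \frac{627181}{3}$ ($P = - \frac{751953 - 124772}{3} = \left(- \frac{1}{3}\right) 627181 = - \frac{627181}{3} \approx -2.0906 \cdot 10^{5}$)
$\sqrt{2863124 + P} = \sqrt{2863124 - \frac{627181}{3}} = \sqrt{\frac{7962191}{3}} = \frac{\sqrt{23886573}}{3}$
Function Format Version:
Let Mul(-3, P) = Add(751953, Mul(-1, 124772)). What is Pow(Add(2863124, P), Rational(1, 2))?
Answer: Mul(Rational(1, 3), Pow(23886573, Rational(1, 2))) ≈ 1629.1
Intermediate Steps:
P = Rational(-627181, 3) (P = Mul(Rational(-1, 3), Add(751953, Mul(-1, 124772))) = Mul(Rational(-1, 3), Add(751953, -124772)) = Mul(Rational(-1, 3), 627181) = Rational(-627181, 3) ≈ -2.0906e+5)
Pow(Add(2863124, P), Rational(1, 2)) = Pow(Add(2863124, Rational(-627181, 3)), Rational(1, 2)) = Pow(Rational(7962191, 3), Rational(1, 2)) = Mul(Rational(1, 3), Pow(23886573, Rational(1, 2)))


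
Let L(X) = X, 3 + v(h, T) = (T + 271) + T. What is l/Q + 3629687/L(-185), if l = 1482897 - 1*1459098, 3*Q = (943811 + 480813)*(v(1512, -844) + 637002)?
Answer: -3286555886665455971/167511093666080 ≈ -19620.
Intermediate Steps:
v(h, T) = 268 + 2*T (v(h, T) = -3 + ((T + 271) + T) = -3 + ((271 + T) + T) = -3 + (271 + 2*T) = 268 + 2*T)
Q = 905465371168/3 (Q = ((943811 + 480813)*((268 + 2*(-844)) + 637002))/3 = (1424624*((268 - 1688) + 637002))/3 = (1424624*(-1420 + 637002))/3 = (1424624*635582)/3 = (1/3)*905465371168 = 905465371168/3 ≈ 3.0182e+11)
l = 23799 (l = 1482897 - 1459098 = 23799)
l/Q + 3629687/L(-185) = 23799/(905465371168/3) + 3629687/(-185) = 23799*(3/905465371168) + 3629687*(-1/185) = 71397/905465371168 - 3629687/185 = -3286555886665455971/167511093666080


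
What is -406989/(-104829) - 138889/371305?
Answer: 45519151888/12974510615 ≈ 3.5084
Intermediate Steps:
-406989/(-104829) - 138889/371305 = -406989*(-1/104829) - 138889*1/371305 = 135663/34943 - 138889/371305 = 45519151888/12974510615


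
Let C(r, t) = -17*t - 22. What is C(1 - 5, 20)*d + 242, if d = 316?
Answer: -114150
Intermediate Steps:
C(r, t) = -22 - 17*t
C(1 - 5, 20)*d + 242 = (-22 - 17*20)*316 + 242 = (-22 - 340)*316 + 242 = -362*316 + 242 = -114392 + 242 = -114150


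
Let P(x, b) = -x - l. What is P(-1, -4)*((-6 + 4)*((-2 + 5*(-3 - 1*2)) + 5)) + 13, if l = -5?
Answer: 277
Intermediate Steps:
P(x, b) = 5 - x (P(x, b) = -x - 1*(-5) = -x + 5 = 5 - x)
P(-1, -4)*((-6 + 4)*((-2 + 5*(-3 - 1*2)) + 5)) + 13 = (5 - 1*(-1))*((-6 + 4)*((-2 + 5*(-3 - 1*2)) + 5)) + 13 = (5 + 1)*(-2*((-2 + 5*(-3 - 2)) + 5)) + 13 = 6*(-2*((-2 + 5*(-5)) + 5)) + 13 = 6*(-2*((-2 - 25) + 5)) + 13 = 6*(-2*(-27 + 5)) + 13 = 6*(-2*(-22)) + 13 = 6*44 + 13 = 264 + 13 = 277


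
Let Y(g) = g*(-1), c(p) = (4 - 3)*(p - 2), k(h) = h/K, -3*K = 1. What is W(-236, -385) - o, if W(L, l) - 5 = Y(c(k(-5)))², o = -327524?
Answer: 327698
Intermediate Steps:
K = -⅓ (K = -⅓*1 = -⅓ ≈ -0.33333)
k(h) = -3*h (k(h) = h/(-⅓) = h*(-3) = -3*h)
c(p) = -2 + p (c(p) = 1*(-2 + p) = -2 + p)
Y(g) = -g
W(L, l) = 174 (W(L, l) = 5 + (-(-2 - 3*(-5)))² = 5 + (-(-2 + 15))² = 5 + (-1*13)² = 5 + (-13)² = 5 + 169 = 174)
W(-236, -385) - o = 174 - 1*(-327524) = 174 + 327524 = 327698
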